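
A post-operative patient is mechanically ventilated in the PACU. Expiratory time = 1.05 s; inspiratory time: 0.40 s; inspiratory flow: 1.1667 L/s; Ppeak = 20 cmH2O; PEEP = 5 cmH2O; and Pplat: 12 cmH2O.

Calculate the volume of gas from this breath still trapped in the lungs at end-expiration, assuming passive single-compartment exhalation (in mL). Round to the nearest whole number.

47

Vt = flow × Ti = 1.1667 L/s × 0.40 s × 1000 mL/L = 466.68 mL.
R = (PIP − Pplat)/V̇ = (20 − 12) / 1.1667 = 8.0/1.1667 = 6.857 cmH2O·s/L.
C = Vt/(Pplat − PEEP) = 466.68 / (12 − 5) = 466.68/7.0 = 66.669 mL/cmH2O.
τ = R × C = 6.857 × 0.06667 L/cmH2O = 0.4572 s.
Fraction remaining = e^(−Te/τ) = e^(−1.05/0.4572) = 0.1006.
Trapped volume = 466.68 × 0.1006 = 46.948 mL.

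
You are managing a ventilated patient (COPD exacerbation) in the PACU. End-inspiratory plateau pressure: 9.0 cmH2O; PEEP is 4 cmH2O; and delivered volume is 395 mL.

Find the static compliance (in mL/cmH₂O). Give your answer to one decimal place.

79.0

Cstat = Vt / (Pplat − PEEP) = 395 / (9.0 − 4) = 395 / 5.0 = 79.0 mL/cmH2O.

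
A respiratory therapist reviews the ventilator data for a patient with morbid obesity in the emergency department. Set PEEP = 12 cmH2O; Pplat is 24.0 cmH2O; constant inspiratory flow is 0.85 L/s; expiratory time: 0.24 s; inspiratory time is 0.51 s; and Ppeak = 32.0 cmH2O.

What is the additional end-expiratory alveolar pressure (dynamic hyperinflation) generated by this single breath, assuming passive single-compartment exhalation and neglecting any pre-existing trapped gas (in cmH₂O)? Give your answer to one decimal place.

5.9

Vt = flow × Ti = 0.85 L/s × 0.51 s × 1000 mL/L = 433.5 mL.
R = (PIP − Pplat)/V̇ = (32.0 − 24.0) / 0.85 = 8.0/0.85 = 9.412 cmH2O·s/L.
C = Vt/(Pplat − PEEP) = 433.5 / (24.0 − 12) = 433.5/12.0 = 36.125 mL/cmH2O.
τ = R × C = 9.412 × 0.03613 L/cmH2O = 0.3401 s.
Fraction remaining = e^(−Te/τ) = e^(−0.24/0.3401) = 0.4938; trapped volume = 433.5 × 0.4938 = 214.06 mL.
Additional alveolar pressure from trapping ≈ V_trapped / C = 214.06 / 36.125 = 5.926 cmH2O.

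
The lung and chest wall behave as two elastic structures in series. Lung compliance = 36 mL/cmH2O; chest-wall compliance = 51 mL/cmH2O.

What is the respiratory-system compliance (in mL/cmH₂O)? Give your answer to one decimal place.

Lung and chest wall are elastances in series: 1/Crs = 1/CL + 1/Ccw.
1/Crs = 1/36 + 1/51 = 0.04739.
Crs = 21.101 mL/cmH2O.

21.1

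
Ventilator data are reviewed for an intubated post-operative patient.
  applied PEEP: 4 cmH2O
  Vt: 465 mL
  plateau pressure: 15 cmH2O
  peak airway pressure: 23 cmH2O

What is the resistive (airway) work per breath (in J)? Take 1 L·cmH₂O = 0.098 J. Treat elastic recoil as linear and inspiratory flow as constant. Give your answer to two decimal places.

With constant inspiratory flow the resistive pressure is constant at PIP − Pplat = 23 − 15 = 8.0 cmH2O, so resistive work = 8.0 × 0.465 = 3.72 L·cmH2O.
× 0.098 J/(L·cmH2O) → 0.3646 J.

0.36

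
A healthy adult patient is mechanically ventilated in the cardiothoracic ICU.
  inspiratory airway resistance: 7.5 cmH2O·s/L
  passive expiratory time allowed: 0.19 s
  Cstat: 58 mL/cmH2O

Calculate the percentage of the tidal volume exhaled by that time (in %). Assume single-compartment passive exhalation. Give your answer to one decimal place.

τ = R × C = 7.5 × 58 mL/cmH2O = 7.5 × 0.058 L/cmH2O = 0.435 s.
Passive exhalation: V(t)/V₀ = e^(−t/τ) = e^(−0.19/0.435) = 0.6461.
Fraction exhaled = 1 − 0.6461 = 0.3539 → 35.39%.

35.4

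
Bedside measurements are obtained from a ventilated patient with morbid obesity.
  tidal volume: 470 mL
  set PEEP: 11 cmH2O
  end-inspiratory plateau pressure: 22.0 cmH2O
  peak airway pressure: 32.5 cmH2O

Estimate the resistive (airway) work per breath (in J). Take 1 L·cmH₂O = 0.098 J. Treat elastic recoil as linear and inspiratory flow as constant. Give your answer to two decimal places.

0.48

With constant inspiratory flow the resistive pressure is constant at PIP − Pplat = 32.5 − 22.0 = 10.5 cmH2O, so resistive work = 10.5 × 0.470 = 4.935 L·cmH2O.
× 0.098 J/(L·cmH2O) → 0.4836 J.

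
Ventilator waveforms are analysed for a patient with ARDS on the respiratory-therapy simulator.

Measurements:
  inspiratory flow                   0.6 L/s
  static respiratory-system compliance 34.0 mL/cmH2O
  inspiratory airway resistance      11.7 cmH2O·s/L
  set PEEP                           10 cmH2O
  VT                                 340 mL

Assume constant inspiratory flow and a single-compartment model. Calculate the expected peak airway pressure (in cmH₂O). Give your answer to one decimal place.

27.0

Equation of motion (constant flow): PIP = Vt/C + R·V̇ + PEEP.
PIP = 340/34.0 + 11.7×0.6 + 10 = 10.0 + 7.02 + 10 = 27.02 cmH2O.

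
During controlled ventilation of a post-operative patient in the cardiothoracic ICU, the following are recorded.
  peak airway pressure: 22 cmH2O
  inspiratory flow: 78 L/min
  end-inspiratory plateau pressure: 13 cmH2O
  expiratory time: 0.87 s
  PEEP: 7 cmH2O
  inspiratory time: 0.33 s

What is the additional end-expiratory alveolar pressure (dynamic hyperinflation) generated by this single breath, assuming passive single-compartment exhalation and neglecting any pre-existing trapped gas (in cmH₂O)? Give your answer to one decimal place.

Flow: 78 L/min ÷ 60 = 1.3 L/s.
Vt = flow × Ti = 1.3 L/s × 0.33 s × 1000 mL/L = 429.0 mL.
R = (PIP − Pplat)/V̇ = (22 − 13) / 1.3 = 9.0/1.3 = 6.923 cmH2O·s/L.
C = Vt/(Pplat − PEEP) = 429.0 / (13 − 7) = 429.0/6.0 = 71.5 mL/cmH2O.
τ = R × C = 6.923 × 0.0715 L/cmH2O = 0.495 s.
Fraction remaining = e^(−Te/τ) = e^(−0.87/0.495) = 0.1725; trapped volume = 429.0 × 0.1725 = 74.003 mL.
Additional alveolar pressure from trapping ≈ V_trapped / C = 74.003 / 71.5 = 1.035 cmH2O.

1.0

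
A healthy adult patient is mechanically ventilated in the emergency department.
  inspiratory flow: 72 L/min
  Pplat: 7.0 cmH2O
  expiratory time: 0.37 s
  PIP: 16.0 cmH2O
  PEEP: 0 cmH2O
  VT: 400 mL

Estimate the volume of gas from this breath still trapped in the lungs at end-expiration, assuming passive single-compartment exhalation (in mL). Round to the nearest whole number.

Flow: 72 L/min ÷ 60 = 1.2 L/s.
R = (PIP − Pplat)/V̇ = (16.0 − 7.0) / 1.2 = 9.0/1.2 = 7.5 cmH2O·s/L.
C = Vt/(Pplat − PEEP) = 400.0 / (7.0 − 0) = 400.0/7.0 = 57.143 mL/cmH2O.
τ = R × C = 7.5 × 0.05714 L/cmH2O = 0.4286 s.
Fraction remaining = e^(−Te/τ) = e^(−0.37/0.4286) = 0.4218.
Trapped volume = 400.0 × 0.4218 = 168.72 mL.

169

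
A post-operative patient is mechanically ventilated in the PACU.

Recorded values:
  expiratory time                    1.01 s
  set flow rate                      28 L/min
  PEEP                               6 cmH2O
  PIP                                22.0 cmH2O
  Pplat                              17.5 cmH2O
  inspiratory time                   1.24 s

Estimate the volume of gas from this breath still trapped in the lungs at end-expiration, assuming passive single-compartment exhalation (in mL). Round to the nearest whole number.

72

Flow: 28 L/min ÷ 60 = 0.4667 L/s.
Vt = flow × Ti = 0.4667 L/s × 1.24 s × 1000 mL/L = 578.71 mL.
R = (PIP − Pplat)/V̇ = (22.0 − 17.5) / 0.4667 = 4.5/0.4667 = 9.642 cmH2O·s/L.
C = Vt/(Pplat − PEEP) = 578.71 / (17.5 − 6) = 578.71/11.5 = 50.323 mL/cmH2O.
τ = R × C = 9.642 × 0.05032 L/cmH2O = 0.4852 s.
Fraction remaining = e^(−Te/τ) = e^(−1.01/0.4852) = 0.1247.
Trapped volume = 578.71 × 0.1247 = 72.165 mL.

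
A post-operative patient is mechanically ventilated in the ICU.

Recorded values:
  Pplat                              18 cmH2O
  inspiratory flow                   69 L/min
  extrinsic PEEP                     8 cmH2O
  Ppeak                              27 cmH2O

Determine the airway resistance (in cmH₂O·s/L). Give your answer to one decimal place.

7.8

Flow: 69 L/min ÷ 60 = 1.15 L/s.
Raw = (PIP − Pplat) / flow = (27 − 18) / 1.15 = 9.0 / 1.15 = 7.826 cmH2O·s/L.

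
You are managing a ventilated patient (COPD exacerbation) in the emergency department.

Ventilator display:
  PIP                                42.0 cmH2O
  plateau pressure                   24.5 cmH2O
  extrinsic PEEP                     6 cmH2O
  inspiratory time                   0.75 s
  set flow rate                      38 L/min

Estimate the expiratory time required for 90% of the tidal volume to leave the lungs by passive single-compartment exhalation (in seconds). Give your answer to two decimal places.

1.63

Flow: 38 L/min ÷ 60 = 0.6333 L/s.
Vt = flow × Ti = 0.6333 L/s × 0.75 s × 1000 mL/L = 474.98 mL.
R = (PIP − Pplat)/V̇ = (42.0 − 24.5) / 0.6333 = 17.5/0.6333 = 27.633 cmH2O·s/L.
C = Vt/(Pplat − PEEP) = 474.98 / (24.5 − 6) = 474.98/18.5 = 25.675 mL/cmH2O.
τ = R × C = 27.633 × 0.02568 L/cmH2O = 0.7096 s.
t = −τ·ln(1 − 0.90) = −0.7096·ln(0.1) = 1.634 s.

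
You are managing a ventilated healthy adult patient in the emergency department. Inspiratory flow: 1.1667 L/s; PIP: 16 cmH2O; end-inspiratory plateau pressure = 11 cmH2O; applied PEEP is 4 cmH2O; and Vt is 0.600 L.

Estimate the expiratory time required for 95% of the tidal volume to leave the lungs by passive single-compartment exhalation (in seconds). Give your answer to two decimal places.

1.10

R = (PIP − Pplat)/V̇ = (16 − 11) / 1.1667 = 5.0/1.1667 = 4.286 cmH2O·s/L.
C = Vt/(Pplat − PEEP) = 600.0 / (11 − 4) = 600.0/7.0 = 85.714 mL/cmH2O.
τ = R × C = 4.286 × 0.08571 L/cmH2O = 0.3674 s.
t = −τ·ln(1 − 0.95) = −0.3674·ln(0.05) = 1.101 s.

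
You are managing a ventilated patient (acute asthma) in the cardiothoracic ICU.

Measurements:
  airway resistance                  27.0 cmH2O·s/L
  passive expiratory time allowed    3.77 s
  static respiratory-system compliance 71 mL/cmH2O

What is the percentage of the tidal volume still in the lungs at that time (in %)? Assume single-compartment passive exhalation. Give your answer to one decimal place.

τ = R × C = 27.0 × 71 mL/cmH2O = 27.0 × 0.071 L/cmH2O = 1.917 s.
Passive exhalation: V(t)/V₀ = e^(−t/τ) = e^(−3.77/1.917) = 0.1399.
Fraction remaining = 0.1399 → 13.99%.

14.0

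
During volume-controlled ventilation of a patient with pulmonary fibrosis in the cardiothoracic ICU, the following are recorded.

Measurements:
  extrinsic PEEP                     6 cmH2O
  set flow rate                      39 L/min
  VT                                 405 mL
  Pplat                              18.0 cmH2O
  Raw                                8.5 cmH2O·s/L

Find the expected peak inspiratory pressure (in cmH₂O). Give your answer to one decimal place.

Flow: 39 L/min ÷ 60 = 0.65 L/s.
PIP = Pplat + Raw × flow = 18.0 + 8.5 × 0.65 = 18.0 + 5.525 = 23.525 cmH2O.

23.5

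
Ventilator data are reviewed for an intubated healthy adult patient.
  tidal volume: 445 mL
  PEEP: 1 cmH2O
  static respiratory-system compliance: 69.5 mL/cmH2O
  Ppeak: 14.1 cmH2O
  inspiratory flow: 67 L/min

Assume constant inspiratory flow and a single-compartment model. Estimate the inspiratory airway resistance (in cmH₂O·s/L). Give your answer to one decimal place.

Flow: 67 L/min ÷ 60 = 1.1167 L/s.
Equation of motion (constant flow): PIP = Vt/C + R·V̇ + PEEP.
R·V̇ = PIP − Vt/C − PEEP = 14.1 − 445/69.5 − 1 = 14.1 − 6.403 − 1 = 6.697 cmH2O.
R = 6.697 / 1.1167 = 5.997 cmH2O·s/L.

6.0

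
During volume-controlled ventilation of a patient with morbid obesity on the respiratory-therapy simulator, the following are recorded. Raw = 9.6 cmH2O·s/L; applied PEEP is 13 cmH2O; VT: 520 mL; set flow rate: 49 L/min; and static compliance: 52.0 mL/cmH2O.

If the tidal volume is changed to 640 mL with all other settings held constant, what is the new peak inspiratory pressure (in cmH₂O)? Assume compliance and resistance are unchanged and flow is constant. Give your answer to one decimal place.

33.1

Flow: 49 L/min ÷ 60 = 0.8167 L/s.
PIP = Vt/C + R·V̇ + PEEP (constant-flow equation of motion).
Only the elastic term changes: ΔPIP = ΔVt / C = (640 − 520) / 52.0 = 2.308 cmH2O.
Original PIP = 520/52.0 + 9.6×0.8167 + 13 = 30.84 cmH2O; new PIP = 30.84 + (2.308) = 33.148 cmH2O.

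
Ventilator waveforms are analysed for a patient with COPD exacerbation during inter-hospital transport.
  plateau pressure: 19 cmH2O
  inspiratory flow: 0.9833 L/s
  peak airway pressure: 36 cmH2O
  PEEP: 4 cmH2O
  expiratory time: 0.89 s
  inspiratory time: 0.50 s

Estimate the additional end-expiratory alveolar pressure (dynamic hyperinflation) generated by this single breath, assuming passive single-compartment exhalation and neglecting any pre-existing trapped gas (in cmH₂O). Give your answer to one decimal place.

3.1

Vt = flow × Ti = 0.9833 L/s × 0.50 s × 1000 mL/L = 491.65 mL.
R = (PIP − Pplat)/V̇ = (36 − 19) / 0.9833 = 17.0/0.9833 = 17.289 cmH2O·s/L.
C = Vt/(Pplat − PEEP) = 491.65 / (19 − 4) = 491.65/15.0 = 32.777 mL/cmH2O.
τ = R × C = 17.289 × 0.03278 L/cmH2O = 0.5667 s.
Fraction remaining = e^(−Te/τ) = e^(−0.89/0.5667) = 0.2079; trapped volume = 491.65 × 0.2079 = 102.21 mL.
Additional alveolar pressure from trapping ≈ V_trapped / C = 102.21 / 32.777 = 3.118 cmH2O.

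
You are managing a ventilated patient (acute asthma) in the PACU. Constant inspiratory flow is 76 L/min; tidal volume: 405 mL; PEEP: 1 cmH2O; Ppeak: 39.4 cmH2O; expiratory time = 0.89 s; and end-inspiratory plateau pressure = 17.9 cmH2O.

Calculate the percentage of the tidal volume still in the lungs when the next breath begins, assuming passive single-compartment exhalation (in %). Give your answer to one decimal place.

Flow: 76 L/min ÷ 60 = 1.2667 L/s.
R = (PIP − Pplat)/V̇ = (39.4 − 17.9) / 1.2667 = 21.5/1.2667 = 16.973 cmH2O·s/L.
C = Vt/(Pplat − PEEP) = 405.0 / (17.9 − 1) = 405.0/16.9 = 23.964 mL/cmH2O.
τ = R × C = 16.973 × 0.02396 L/cmH2O = 0.4067 s.
Fraction remaining at end-expiration = e^(−Te/τ) = e^(−0.89/0.4067) = 0.1121 → 11.21%.

11.2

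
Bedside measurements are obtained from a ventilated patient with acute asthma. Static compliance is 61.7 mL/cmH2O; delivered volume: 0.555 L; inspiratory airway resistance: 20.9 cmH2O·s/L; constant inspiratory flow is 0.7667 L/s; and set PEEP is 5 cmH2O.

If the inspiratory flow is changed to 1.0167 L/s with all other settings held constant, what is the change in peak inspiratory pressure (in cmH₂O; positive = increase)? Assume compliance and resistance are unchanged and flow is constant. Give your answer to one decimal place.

5.2

PIP = Vt/C + R·V̇ + PEEP (constant-flow equation of motion).
Only the resistive term changes: ΔPIP = R × ΔV̇ = 20.9 × (1.0167 − 0.7667) = 20.9 × 0.25 = 5.225 cmH2O.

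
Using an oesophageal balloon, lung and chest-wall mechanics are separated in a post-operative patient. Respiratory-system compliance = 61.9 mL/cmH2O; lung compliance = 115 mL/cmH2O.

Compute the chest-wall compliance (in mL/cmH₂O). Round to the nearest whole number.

1/Ccw = 1/Crs − 1/CL.
1/Ccw = 1/61.9 − 1/115 = 0.007459.
Ccw = 134.07 mL/cmH2O.

134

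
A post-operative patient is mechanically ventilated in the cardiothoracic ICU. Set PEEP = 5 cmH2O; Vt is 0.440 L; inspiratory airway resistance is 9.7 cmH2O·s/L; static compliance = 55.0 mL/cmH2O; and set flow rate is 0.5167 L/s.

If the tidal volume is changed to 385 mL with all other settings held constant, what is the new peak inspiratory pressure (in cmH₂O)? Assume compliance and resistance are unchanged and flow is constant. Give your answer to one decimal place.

PIP = Vt/C + R·V̇ + PEEP (constant-flow equation of motion).
Only the elastic term changes: ΔPIP = ΔVt / C = (385 − 440) / 55.0 = -1.0 cmH2O.
Original PIP = 440/55.0 + 9.7×0.5167 + 5 = 18.012 cmH2O; new PIP = 18.012 + (-1.0) = 17.012 cmH2O.

17.0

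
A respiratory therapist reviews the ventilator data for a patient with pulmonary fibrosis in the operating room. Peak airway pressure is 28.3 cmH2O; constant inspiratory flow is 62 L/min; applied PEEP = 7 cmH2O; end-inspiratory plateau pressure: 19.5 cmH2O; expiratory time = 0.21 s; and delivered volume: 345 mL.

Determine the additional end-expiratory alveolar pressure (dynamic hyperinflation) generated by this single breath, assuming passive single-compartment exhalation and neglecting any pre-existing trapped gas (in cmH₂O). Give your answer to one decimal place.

Flow: 62 L/min ÷ 60 = 1.0333 L/s.
R = (PIP − Pplat)/V̇ = (28.3 − 19.5) / 1.0333 = 8.8/1.0333 = 8.516 cmH2O·s/L.
C = Vt/(Pplat − PEEP) = 345.0 / (19.5 − 7) = 345.0/12.5 = 27.6 mL/cmH2O.
τ = R × C = 8.516 × 0.0276 L/cmH2O = 0.235 s.
Fraction remaining = e^(−Te/τ) = e^(−0.21/0.235) = 0.4092; trapped volume = 345.0 × 0.4092 = 141.17 mL.
Additional alveolar pressure from trapping ≈ V_trapped / C = 141.17 / 27.6 = 5.115 cmH2O.

5.1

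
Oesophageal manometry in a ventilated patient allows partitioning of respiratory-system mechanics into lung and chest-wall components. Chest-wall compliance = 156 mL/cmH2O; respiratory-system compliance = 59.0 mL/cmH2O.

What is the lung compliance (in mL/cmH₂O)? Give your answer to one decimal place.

1/CL = 1/Crs − 1/Ccw.
1/CL = 1/59.0 − 1/156 = 0.01054.
CL = 94.877 mL/cmH2O.

94.9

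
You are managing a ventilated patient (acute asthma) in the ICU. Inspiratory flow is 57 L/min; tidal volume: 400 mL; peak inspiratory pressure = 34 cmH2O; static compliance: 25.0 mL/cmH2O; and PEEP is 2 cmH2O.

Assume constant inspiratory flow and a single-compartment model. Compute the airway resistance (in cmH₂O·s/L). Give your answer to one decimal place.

Flow: 57 L/min ÷ 60 = 0.95 L/s.
Equation of motion (constant flow): PIP = Vt/C + R·V̇ + PEEP.
R·V̇ = PIP − Vt/C − PEEP = 34 − 400/25.0 − 2 = 34 − 16.0 − 2 = 16.0 cmH2O.
R = 16.0 / 0.95 = 16.842 cmH2O·s/L.

16.8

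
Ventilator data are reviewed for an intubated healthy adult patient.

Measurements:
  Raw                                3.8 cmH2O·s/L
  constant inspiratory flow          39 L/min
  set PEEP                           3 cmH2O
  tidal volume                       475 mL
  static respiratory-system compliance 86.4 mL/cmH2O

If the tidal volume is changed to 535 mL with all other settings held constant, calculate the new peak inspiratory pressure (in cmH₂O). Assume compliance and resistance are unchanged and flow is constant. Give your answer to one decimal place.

11.7

Flow: 39 L/min ÷ 60 = 0.65 L/s.
PIP = Vt/C + R·V̇ + PEEP (constant-flow equation of motion).
Only the elastic term changes: ΔPIP = ΔVt / C = (535 − 475) / 86.4 = 0.6944 cmH2O.
Original PIP = 475/86.4 + 3.8×0.65 + 3 = 10.968 cmH2O; new PIP = 10.968 + (0.6944) = 11.662 cmH2O.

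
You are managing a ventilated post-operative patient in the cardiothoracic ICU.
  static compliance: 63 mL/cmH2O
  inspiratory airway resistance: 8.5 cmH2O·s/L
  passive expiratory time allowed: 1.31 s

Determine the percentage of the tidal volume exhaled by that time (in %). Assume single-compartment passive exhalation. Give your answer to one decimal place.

τ = R × C = 8.5 × 63 mL/cmH2O = 8.5 × 0.063 L/cmH2O = 0.5355 s.
Passive exhalation: V(t)/V₀ = e^(−t/τ) = e^(−1.31/0.5355) = 0.08661.
Fraction exhaled = 1 − 0.08661 = 0.9134 → 91.34%.

91.3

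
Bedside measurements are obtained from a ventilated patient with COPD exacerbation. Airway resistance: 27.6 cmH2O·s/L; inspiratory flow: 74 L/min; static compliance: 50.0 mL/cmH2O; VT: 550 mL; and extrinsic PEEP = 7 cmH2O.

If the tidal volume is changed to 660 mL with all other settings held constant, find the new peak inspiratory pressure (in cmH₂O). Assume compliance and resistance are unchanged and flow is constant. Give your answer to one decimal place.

54.2

Flow: 74 L/min ÷ 60 = 1.2333 L/s.
PIP = Vt/C + R·V̇ + PEEP (constant-flow equation of motion).
Only the elastic term changes: ΔPIP = ΔVt / C = (660 − 550) / 50.0 = 2.2 cmH2O.
Original PIP = 550/50.0 + 27.6×1.2333 + 7 = 52.039 cmH2O; new PIP = 52.039 + (2.2) = 54.239 cmH2O.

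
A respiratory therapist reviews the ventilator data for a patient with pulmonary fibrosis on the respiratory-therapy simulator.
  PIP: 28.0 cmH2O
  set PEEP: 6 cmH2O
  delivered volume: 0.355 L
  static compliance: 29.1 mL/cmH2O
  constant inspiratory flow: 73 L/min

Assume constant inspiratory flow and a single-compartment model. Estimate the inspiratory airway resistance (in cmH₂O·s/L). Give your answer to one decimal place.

8.1

Flow: 73 L/min ÷ 60 = 1.2167 L/s.
Equation of motion (constant flow): PIP = Vt/C + R·V̇ + PEEP.
R·V̇ = PIP − Vt/C − PEEP = 28.0 − 355/29.1 − 6 = 28.0 − 12.199 − 6 = 9.801 cmH2O.
R = 9.801 / 1.2167 = 8.055 cmH2O·s/L.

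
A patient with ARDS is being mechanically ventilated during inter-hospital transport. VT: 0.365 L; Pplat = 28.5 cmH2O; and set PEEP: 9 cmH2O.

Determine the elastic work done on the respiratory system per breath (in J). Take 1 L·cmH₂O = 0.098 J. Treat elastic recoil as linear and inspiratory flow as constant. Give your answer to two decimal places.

Elastic work ≈ ½ × (Pplat − PEEP) × Vt = 0.5 × (28.5 − 9) × 0.365 L = 0.5 × 19.5 × 0.365 = 3.559 L·cmH2O.
× 0.098 J/(L·cmH2O) → 0.3488 J.

0.35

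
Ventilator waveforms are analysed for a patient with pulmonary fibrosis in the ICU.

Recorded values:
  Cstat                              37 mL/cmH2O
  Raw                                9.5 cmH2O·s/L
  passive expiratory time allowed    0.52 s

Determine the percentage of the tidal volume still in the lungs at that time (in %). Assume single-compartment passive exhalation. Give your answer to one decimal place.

22.8

τ = R × C = 9.5 × 37 mL/cmH2O = 9.5 × 0.037 L/cmH2O = 0.3515 s.
Passive exhalation: V(t)/V₀ = e^(−t/τ) = e^(−0.52/0.3515) = 0.2278.
Fraction remaining = 0.2278 → 22.78%.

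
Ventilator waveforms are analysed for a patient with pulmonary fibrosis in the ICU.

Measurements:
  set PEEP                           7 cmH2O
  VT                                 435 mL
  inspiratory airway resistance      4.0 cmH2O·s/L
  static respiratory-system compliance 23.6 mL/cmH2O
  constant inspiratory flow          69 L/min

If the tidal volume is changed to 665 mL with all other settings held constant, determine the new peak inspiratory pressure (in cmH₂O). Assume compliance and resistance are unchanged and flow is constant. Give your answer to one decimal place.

39.8

Flow: 69 L/min ÷ 60 = 1.15 L/s.
PIP = Vt/C + R·V̇ + PEEP (constant-flow equation of motion).
Only the elastic term changes: ΔPIP = ΔVt / C = (665 − 435) / 23.6 = 9.746 cmH2O.
Original PIP = 435/23.6 + 4.0×1.15 + 7 = 30.032 cmH2O; new PIP = 30.032 + (9.746) = 39.778 cmH2O.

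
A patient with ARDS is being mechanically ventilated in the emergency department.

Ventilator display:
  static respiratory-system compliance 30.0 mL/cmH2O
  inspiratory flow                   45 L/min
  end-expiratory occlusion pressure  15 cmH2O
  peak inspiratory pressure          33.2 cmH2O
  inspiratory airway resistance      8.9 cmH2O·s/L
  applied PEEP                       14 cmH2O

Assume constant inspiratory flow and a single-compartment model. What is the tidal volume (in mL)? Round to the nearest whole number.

346

Flow: 45 L/min ÷ 60 = 0.75 L/s.
Total PEEP = 15 cmH2O (set 14 + intrinsic 1); this is the baseline alveolar pressure.
Equation of motion (constant flow): PIP = Vt/C + R·V̇ + PEEP.
Vt/C = PIP − R·V̇ − PEEP = 33.2 − 6.675 − 15 = 11.525 cmH2O.
Vt = C × 11.525 = 30.0 × 11.525 = 345.75 mL.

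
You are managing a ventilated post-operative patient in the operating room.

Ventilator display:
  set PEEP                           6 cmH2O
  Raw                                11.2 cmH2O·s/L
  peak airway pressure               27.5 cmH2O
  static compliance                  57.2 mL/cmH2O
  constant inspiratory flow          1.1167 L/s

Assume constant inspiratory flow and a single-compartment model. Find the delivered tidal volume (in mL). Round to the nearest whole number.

514

Equation of motion (constant flow): PIP = Vt/C + R·V̇ + PEEP.
Vt/C = PIP − R·V̇ − PEEP = 27.5 − 12.507 − 6 = 8.993 cmH2O.
Vt = C × 8.993 = 57.2 × 8.993 = 514.4 mL.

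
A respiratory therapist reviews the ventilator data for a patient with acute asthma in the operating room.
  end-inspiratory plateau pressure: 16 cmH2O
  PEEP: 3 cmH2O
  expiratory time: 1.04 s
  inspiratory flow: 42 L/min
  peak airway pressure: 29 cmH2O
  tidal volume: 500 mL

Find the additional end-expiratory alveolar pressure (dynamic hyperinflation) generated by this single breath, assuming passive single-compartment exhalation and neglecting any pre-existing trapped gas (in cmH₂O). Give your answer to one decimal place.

Flow: 42 L/min ÷ 60 = 0.7 L/s.
R = (PIP − Pplat)/V̇ = (29 − 16) / 0.7 = 13.0/0.7 = 18.571 cmH2O·s/L.
C = Vt/(Pplat − PEEP) = 500.0 / (16 − 3) = 500.0/13.0 = 38.462 mL/cmH2O.
τ = R × C = 18.571 × 0.03846 L/cmH2O = 0.7142 s.
Fraction remaining = e^(−Te/τ) = e^(−1.04/0.7142) = 0.2331; trapped volume = 500.0 × 0.2331 = 116.55 mL.
Additional alveolar pressure from trapping ≈ V_trapped / C = 116.55 / 38.462 = 3.03 cmH2O.

3.0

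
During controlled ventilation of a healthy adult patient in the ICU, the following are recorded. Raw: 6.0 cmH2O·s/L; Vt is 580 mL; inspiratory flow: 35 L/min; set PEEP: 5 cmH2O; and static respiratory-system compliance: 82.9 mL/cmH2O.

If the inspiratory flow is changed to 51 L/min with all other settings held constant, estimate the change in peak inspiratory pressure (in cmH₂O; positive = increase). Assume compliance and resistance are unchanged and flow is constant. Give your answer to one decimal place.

1.6

Flow: 35 L/min ÷ 60 = 0.5833 L/s.
New flow: 51 L/min ÷ 60 = 0.85 L/s.
PIP = Vt/C + R·V̇ + PEEP (constant-flow equation of motion).
Only the resistive term changes: ΔPIP = R × ΔV̇ = 6.0 × (0.85 − 0.5833) = 6.0 × 0.2667 = 1.6 cmH2O.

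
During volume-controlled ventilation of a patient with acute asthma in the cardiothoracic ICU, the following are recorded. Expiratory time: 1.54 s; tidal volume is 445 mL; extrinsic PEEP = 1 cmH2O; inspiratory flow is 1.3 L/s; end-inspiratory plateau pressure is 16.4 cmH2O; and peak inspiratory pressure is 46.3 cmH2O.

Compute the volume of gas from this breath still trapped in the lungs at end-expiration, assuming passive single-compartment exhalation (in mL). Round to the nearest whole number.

R = (PIP − Pplat)/V̇ = (46.3 − 16.4) / 1.3 = 29.9/1.3 = 23.0 cmH2O·s/L.
C = Vt/(Pplat − PEEP) = 445.0 / (16.4 − 1) = 445.0/15.4 = 28.896 mL/cmH2O.
τ = R × C = 23.0 × 0.0289 L/cmH2O = 0.6647 s.
Fraction remaining = e^(−Te/τ) = e^(−1.54/0.6647) = 0.09859.
Trapped volume = 445.0 × 0.09859 = 43.873 mL.

44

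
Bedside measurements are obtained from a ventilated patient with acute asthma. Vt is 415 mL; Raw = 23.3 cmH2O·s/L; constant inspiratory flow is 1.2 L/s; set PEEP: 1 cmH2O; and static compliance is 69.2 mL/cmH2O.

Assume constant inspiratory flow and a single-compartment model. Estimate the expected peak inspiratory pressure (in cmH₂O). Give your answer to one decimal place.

Equation of motion (constant flow): PIP = Vt/C + R·V̇ + PEEP.
PIP = 415/69.2 + 23.3×1.2 + 1 = 5.997 + 27.96 + 1 = 34.957 cmH2O.

35.0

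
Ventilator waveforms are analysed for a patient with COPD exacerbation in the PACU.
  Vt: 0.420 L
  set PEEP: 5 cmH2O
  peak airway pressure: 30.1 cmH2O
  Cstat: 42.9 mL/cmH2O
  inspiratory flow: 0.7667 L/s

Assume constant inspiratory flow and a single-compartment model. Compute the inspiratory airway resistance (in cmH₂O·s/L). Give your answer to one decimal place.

Equation of motion (constant flow): PIP = Vt/C + R·V̇ + PEEP.
R·V̇ = PIP − Vt/C − PEEP = 30.1 − 420/42.9 − 5 = 30.1 − 9.79 − 5 = 15.31 cmH2O.
R = 15.31 / 0.7667 = 19.969 cmH2O·s/L.

20.0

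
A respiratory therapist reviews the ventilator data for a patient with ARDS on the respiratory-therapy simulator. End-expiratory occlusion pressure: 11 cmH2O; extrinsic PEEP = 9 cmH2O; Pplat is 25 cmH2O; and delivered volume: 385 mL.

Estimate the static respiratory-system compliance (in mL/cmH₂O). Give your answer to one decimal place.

End-expiratory occlusion gives total PEEP = 11 cmH2O (intrinsic PEEP = 11 − 9 = 2). Use total PEEP for the elastic gradient.
Cstat = Vt / (Pplat − PEEPtotal) = 385 / (25 − 11) = 385 / 14.0 = 27.5 mL/cmH2O.

27.5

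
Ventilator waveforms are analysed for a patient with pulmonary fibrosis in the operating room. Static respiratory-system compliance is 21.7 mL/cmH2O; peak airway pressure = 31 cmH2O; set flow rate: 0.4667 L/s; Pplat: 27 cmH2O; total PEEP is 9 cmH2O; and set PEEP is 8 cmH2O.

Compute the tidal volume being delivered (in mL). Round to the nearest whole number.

End-expiratory occlusion gives total PEEP = 9 cmH2O (intrinsic PEEP = 9 − 8 = 1). Use total PEEP for the elastic gradient.
Vt = Cstat × (Pplat − PEEPtotal) = 21.7 × (27 − 9) = 21.7 × 18.0 = 390.6 mL.

391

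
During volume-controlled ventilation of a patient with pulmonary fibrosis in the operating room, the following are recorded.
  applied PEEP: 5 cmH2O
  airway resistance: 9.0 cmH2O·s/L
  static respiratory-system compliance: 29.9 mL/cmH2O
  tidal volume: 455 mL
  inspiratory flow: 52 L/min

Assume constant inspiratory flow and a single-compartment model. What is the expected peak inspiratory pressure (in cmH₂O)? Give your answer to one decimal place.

Flow: 52 L/min ÷ 60 = 0.8667 L/s.
Equation of motion (constant flow): PIP = Vt/C + R·V̇ + PEEP.
PIP = 455/29.9 + 9.0×0.8667 + 5 = 15.217 + 7.8 + 5 = 28.017 cmH2O.

28.0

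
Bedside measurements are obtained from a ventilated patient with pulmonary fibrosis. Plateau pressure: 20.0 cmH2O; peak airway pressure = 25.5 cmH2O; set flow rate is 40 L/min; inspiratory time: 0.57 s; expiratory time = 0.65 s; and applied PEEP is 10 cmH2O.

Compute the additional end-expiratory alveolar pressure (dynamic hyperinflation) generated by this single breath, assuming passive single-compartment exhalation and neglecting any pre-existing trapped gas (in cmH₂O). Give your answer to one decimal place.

Flow: 40 L/min ÷ 60 = 0.6667 L/s.
Vt = flow × Ti = 0.6667 L/s × 0.57 s × 1000 mL/L = 380.02 mL.
R = (PIP − Pplat)/V̇ = (25.5 − 20.0) / 0.6667 = 5.5/0.6667 = 8.25 cmH2O·s/L.
C = Vt/(Pplat − PEEP) = 380.02 / (20.0 − 10) = 380.02/10.0 = 38.002 mL/cmH2O.
τ = R × C = 8.25 × 0.038 L/cmH2O = 0.3135 s.
Fraction remaining = e^(−Te/τ) = e^(−0.65/0.3135) = 0.1258; trapped volume = 380.02 × 0.1258 = 47.807 mL.
Additional alveolar pressure from trapping ≈ V_trapped / C = 47.807 / 38.002 = 1.258 cmH2O.

1.3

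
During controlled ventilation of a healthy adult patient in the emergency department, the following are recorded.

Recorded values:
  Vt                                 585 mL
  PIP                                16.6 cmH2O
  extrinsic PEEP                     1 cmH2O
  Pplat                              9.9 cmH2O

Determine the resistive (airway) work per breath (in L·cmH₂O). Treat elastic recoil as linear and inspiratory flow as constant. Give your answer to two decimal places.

With constant inspiratory flow the resistive pressure is constant at PIP − Pplat = 16.6 − 9.9 = 6.7 cmH2O, so resistive work = 6.7 × 0.585 = 3.92 L·cmH2O.

3.92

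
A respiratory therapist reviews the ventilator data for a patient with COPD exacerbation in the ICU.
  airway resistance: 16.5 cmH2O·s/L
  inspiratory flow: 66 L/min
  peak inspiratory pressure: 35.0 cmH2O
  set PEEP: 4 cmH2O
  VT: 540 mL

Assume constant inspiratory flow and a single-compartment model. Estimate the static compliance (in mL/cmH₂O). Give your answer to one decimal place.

42.0

Flow: 66 L/min ÷ 60 = 1.1 L/s.
Equation of motion (constant flow): PIP = Vt/C + R·V̇ + PEEP.
Vt/C = PIP − R·V̇ − PEEP = 35.0 − 16.5×1.1 − 4 = 35.0 − 18.15 − 4 = 12.85 cmH2O.
C = Vt / 12.85 = 540 / 12.85 = 42.023 mL/cmH2O.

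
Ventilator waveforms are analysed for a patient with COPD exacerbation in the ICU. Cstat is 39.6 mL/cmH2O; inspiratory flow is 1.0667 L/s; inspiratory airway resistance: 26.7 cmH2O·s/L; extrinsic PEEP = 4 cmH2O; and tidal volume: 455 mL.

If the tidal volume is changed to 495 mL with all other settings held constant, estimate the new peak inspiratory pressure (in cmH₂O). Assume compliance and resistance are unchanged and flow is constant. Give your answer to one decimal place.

PIP = Vt/C + R·V̇ + PEEP (constant-flow equation of motion).
Only the elastic term changes: ΔPIP = ΔVt / C = (495 − 455) / 39.6 = 1.01 cmH2O.
Original PIP = 455/39.6 + 26.7×1.0667 + 4 = 43.971 cmH2O; new PIP = 43.971 + (1.01) = 44.981 cmH2O.

45.0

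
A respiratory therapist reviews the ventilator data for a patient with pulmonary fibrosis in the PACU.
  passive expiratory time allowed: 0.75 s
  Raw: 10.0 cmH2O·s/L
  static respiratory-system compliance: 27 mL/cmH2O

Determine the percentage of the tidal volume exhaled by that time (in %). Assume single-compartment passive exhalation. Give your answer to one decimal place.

93.8

τ = R × C = 10.0 × 27 mL/cmH2O = 10.0 × 0.027 L/cmH2O = 0.27 s.
Passive exhalation: V(t)/V₀ = e^(−t/τ) = e^(−0.75/0.27) = 0.06218.
Fraction exhaled = 1 − 0.06218 = 0.9378 → 93.78%.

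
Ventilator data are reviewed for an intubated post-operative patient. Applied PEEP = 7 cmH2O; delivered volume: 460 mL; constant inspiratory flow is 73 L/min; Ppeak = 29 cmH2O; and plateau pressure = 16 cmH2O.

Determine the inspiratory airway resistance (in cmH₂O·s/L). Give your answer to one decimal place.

10.7

Flow: 73 L/min ÷ 60 = 1.2167 L/s.
Raw = (PIP − Pplat) / flow = (29 − 16) / 1.2167 = 13.0 / 1.2167 = 10.685 cmH2O·s/L.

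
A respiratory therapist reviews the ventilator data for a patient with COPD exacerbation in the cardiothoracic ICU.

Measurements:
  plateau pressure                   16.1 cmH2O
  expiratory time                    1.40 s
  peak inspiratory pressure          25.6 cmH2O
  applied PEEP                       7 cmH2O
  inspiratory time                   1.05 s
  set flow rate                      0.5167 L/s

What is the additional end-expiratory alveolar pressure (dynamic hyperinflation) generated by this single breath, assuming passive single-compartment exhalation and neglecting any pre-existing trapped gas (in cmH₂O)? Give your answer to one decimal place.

2.5

Vt = flow × Ti = 0.5167 L/s × 1.05 s × 1000 mL/L = 542.54 mL.
R = (PIP − Pplat)/V̇ = (25.6 − 16.1) / 0.5167 = 9.5/0.5167 = 18.386 cmH2O·s/L.
C = Vt/(Pplat − PEEP) = 542.54 / (16.1 − 7) = 542.54/9.1 = 59.62 mL/cmH2O.
τ = R × C = 18.386 × 0.05962 L/cmH2O = 1.096 s.
Fraction remaining = e^(−Te/τ) = e^(−1.40/1.096) = 0.2788; trapped volume = 542.54 × 0.2788 = 151.26 mL.
Additional alveolar pressure from trapping ≈ V_trapped / C = 151.26 / 59.62 = 2.537 cmH2O.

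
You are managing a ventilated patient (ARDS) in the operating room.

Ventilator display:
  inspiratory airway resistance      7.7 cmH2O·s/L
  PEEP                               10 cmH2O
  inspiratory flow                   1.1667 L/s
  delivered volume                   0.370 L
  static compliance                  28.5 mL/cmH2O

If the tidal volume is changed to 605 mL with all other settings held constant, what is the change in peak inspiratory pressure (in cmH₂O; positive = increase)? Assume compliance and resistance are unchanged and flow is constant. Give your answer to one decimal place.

8.2

PIP = Vt/C + R·V̇ + PEEP (constant-flow equation of motion).
Only the elastic term changes: ΔPIP = ΔVt / C = (605 − 370) / 28.5 = 8.246 cmH2O.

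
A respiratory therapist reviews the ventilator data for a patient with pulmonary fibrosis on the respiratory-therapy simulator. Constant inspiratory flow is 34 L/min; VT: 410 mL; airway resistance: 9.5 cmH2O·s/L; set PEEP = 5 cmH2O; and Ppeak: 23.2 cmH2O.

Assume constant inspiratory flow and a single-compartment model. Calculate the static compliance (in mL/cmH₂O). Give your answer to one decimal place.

Flow: 34 L/min ÷ 60 = 0.5667 L/s.
Equation of motion (constant flow): PIP = Vt/C + R·V̇ + PEEP.
Vt/C = PIP − R·V̇ − PEEP = 23.2 − 9.5×0.5667 − 5 = 23.2 − 5.384 − 5 = 12.816 cmH2O.
C = Vt / 12.816 = 410 / 12.816 = 31.991 mL/cmH2O.

32.0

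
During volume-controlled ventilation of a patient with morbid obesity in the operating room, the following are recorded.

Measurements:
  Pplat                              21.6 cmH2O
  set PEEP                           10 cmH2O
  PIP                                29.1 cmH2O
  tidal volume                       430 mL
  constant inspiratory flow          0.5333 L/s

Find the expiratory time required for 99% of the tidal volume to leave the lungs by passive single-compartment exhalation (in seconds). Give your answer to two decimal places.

R = (PIP − Pplat)/V̇ = (29.1 − 21.6) / 0.5333 = 7.5/0.5333 = 14.063 cmH2O·s/L.
C = Vt/(Pplat − PEEP) = 430.0 / (21.6 − 10) = 430.0/11.6 = 37.069 mL/cmH2O.
τ = R × C = 14.063 × 0.03707 L/cmH2O = 0.5213 s.
t = −τ·ln(1 − 0.99) = −0.5213·ln(0.01) = 2.401 s.

2.40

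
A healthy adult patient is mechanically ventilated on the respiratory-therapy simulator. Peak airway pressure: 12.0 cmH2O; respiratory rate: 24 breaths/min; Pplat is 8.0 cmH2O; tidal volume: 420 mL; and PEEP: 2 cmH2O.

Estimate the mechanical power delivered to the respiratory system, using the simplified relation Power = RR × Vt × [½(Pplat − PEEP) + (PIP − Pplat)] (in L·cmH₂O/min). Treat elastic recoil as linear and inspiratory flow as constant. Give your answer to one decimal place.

Per-breath work = Vt × [½(Pplat−PEEP) + (PIP−Pplat)] = 0.420 × [0.5×6.0 + 4.0] = 0.420 × 7.0 = 2.94 L·cmH2O.
Power = 24 × 2.94 = 70.56 L·cmH2O/min.

70.6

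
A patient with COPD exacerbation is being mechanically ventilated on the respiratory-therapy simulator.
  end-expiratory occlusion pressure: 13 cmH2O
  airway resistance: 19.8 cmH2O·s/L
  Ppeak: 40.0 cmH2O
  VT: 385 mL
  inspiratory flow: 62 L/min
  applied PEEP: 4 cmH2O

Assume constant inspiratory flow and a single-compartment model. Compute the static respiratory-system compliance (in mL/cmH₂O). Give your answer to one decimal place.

58.9

Flow: 62 L/min ÷ 60 = 1.0333 L/s.
Total PEEP = 13 cmH2O (set 4 + intrinsic 9); this is the baseline alveolar pressure.
Equation of motion (constant flow): PIP = Vt/C + R·V̇ + PEEP.
Vt/C = PIP − R·V̇ − PEEP = 40.0 − 19.8×1.0333 − 13 = 40.0 − 20.459 − 13 = 6.541 cmH2O.
C = Vt / 6.541 = 385 / 6.541 = 58.86 mL/cmH2O.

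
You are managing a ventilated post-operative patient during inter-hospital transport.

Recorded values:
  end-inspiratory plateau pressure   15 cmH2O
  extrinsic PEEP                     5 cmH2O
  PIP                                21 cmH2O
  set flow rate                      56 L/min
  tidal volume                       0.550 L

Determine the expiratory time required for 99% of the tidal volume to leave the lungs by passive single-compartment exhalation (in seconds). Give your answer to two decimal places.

1.63

Flow: 56 L/min ÷ 60 = 0.9333 L/s.
R = (PIP − Pplat)/V̇ = (21 − 15) / 0.9333 = 6.0/0.9333 = 6.429 cmH2O·s/L.
C = Vt/(Pplat − PEEP) = 550.0 / (15 − 5) = 550.0/10.0 = 55.0 mL/cmH2O.
τ = R × C = 6.429 × 0.055 L/cmH2O = 0.3536 s.
t = −τ·ln(1 − 0.99) = −0.3536·ln(0.01) = 1.628 s.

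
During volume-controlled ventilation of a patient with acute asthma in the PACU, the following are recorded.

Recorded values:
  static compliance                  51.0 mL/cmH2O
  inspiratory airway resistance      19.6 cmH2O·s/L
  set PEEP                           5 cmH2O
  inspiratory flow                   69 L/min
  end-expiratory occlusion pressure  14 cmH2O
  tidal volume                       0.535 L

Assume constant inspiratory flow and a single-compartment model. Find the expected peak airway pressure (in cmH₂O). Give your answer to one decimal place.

Flow: 69 L/min ÷ 60 = 1.15 L/s.
Total PEEP = 14 cmH2O (set 5 + intrinsic 9); this is the baseline alveolar pressure.
Equation of motion (constant flow): PIP = Vt/C + R·V̇ + PEEP.
PIP = 535/51.0 + 19.6×1.15 + 14 = 10.49 + 22.54 + 14 = 47.03 cmH2O.

47.0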